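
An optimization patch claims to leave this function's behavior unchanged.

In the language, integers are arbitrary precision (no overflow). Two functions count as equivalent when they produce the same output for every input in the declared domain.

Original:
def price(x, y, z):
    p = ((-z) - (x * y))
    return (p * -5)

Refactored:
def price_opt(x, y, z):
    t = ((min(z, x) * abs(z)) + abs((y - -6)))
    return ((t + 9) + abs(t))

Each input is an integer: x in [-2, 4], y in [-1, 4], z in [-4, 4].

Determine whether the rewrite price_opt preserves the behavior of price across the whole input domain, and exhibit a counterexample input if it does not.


The rewrite breaks on x=-2, y=-1, z=-4, where the results are -10 and 9.
price: p=2, then returns -10
price_opt: t=-11, then returns 9
verdict: not equivalent; witness: x=-2, y=-1, z=-4


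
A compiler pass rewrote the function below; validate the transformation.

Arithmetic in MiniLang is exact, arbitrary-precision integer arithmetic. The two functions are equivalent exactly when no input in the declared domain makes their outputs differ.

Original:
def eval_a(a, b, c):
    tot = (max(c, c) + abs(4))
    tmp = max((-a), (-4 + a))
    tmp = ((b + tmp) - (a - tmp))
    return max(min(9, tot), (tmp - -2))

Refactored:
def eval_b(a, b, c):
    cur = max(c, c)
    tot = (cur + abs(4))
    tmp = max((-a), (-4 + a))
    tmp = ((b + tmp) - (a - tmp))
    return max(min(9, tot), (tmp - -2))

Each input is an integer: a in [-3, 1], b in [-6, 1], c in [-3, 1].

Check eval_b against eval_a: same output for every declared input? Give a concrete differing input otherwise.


Side by side, the visible changes include: local variable names differ, statement counts differ.
Spot check at a=0, b=-5, c=-2 — eval_a: tot = 2; tmp = 0; tmp = -5; return 2. eval_b: cur = -2; tot = 2; tmp = 0; tmp = -5; return 2. Both give 2.
Across all 200 domain points the two functions coincide.
verdict: equivalent


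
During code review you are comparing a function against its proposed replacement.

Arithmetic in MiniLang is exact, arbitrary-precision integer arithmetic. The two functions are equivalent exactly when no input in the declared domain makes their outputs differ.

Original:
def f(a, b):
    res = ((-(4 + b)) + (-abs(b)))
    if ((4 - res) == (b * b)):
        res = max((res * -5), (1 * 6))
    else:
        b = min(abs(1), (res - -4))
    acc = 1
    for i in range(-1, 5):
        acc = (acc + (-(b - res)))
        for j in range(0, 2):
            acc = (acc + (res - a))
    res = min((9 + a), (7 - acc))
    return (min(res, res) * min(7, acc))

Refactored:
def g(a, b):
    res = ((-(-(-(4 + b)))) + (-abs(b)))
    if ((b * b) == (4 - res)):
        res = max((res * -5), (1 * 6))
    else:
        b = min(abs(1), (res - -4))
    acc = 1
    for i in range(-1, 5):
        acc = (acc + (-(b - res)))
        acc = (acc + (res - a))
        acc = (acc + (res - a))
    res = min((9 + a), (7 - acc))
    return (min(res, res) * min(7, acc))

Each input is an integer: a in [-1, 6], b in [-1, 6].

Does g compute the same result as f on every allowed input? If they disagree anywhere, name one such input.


Side by side, the visible changes include: local variable names differ; and arithmetic usage differs; and loop structure differs.
As a probe, take a=4, b=4: f runs res=-12, then ((4 - res) == (b * b)) is true, then res=60, then acc=1, then (i=-1), then acc=57, then (j=0), then acc=113, then (j=1), then acc=169, then (i=0), then acc=225, then (j=0), then acc=281, then (j=1), then acc=337, then (i=1), then acc=393, then (j=0), then acc=449, then (j=1), then acc=505, then (i=2), then acc=561, then (j=0), then acc=617, then (j=1), then acc=673, then (i=3), then acc=729, then (j=0), then acc=785, then (j=1), then acc=841, then (i=4), then acc=897, then (j=0), then acc=953, then (j=1), then acc=1009, then res=-1002, then returns -7014; g runs res=-12, then ((b * b) == (4 - res)) is true, then res=60, then acc=1, then (i=-1), then acc=57, then acc=113, then acc=169, then (i=0), then acc=225, then acc=281, then acc=337, then (i=1), then acc=393, then acc=449, then acc=505, then (i=2), then acc=561, then acc=617, then acc=673, then (i=3), then acc=729, then acc=785, then acc=841, then (i=4), then acc=897, then acc=953, then acc=1009, then res=-1002, then returns -7014; both end at -7014.
Every one of the 64 inputs gives matching results.
verdict: equivalent


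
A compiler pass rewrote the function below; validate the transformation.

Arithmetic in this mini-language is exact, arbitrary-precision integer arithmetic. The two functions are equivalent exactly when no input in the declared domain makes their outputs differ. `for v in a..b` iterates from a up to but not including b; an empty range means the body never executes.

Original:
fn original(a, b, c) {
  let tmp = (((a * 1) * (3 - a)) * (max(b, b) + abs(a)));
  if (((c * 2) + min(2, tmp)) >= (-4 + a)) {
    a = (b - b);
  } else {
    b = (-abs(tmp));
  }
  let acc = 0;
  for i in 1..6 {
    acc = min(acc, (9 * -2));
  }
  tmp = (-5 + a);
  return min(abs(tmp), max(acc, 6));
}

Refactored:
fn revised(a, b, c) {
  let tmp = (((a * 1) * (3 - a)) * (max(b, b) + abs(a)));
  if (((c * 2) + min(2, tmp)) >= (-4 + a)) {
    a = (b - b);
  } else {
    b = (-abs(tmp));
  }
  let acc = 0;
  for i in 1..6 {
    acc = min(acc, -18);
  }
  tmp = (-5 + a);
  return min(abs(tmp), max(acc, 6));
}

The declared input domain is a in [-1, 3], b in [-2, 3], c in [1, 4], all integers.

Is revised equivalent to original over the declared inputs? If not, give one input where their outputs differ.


Equivalent — the differences include constant usage differs; also arithmetic usage differs, yet no declared input distinguishes the two.
Tracing a=2, b=2, c=2: original: tmp=8, then (((c * 2) + min(2, tmp)) >= (-4 + a)) is true, then a=0, then acc=0, then (i=1), then acc=-18, then (i=2), then acc=-18, then (i=3), then acc=-18, then (i=4), then acc=-18, then (i=5), then acc=-18, then tmp=-5, then returns 5 | revised: tmp=8, then (((c * 2) + min(2, tmp)) >= (-4 + a)) is true, then a=0, then acc=0, then (i=1), then acc=-18, then (i=2), then acc=-18, then (i=3), then acc=-18, then (i=4), then acc=-18, then (i=5), then acc=-18, then tmp=-5, then returns 5 — matching result 5.
Checked all 120 inputs in the declared domain: the outputs agree on every one.
verdict: equivalent


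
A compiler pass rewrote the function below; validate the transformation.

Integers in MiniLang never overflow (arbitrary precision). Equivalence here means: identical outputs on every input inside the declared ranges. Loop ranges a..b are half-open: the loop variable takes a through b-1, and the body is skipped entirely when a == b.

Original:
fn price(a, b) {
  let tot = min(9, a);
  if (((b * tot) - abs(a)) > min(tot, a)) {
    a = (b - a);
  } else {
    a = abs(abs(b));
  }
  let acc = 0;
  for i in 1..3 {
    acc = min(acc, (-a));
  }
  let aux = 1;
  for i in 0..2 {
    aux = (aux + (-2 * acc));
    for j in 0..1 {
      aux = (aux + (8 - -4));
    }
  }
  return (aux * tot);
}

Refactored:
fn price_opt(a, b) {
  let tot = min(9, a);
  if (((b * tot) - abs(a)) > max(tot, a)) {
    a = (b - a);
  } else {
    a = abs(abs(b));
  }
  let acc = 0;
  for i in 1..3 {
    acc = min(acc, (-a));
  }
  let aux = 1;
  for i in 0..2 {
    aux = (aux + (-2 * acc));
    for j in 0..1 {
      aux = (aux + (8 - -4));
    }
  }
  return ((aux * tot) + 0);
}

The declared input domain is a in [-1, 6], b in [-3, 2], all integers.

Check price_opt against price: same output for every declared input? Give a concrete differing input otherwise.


Equivalent. The one real change (`min(tot, a)` became `max(tot, a)`) has no effect anywhere in the declared ranges.
Across all 48 domain points the two functions coincide.
Spot check at a=5, b=-2 — price: tot becomes 5; next (((b * tot) - abs(a)) > min(tot, a)) evaluates to false; next a becomes 2; next acc becomes 0; next at i=1:; next acc becomes -2; next at i=2:; next acc becomes -2; next aux becomes 1; next at i=0:; next aux becomes 5; next at j=0:; next aux becomes 17; next at i=1:; next aux becomes 21; next at j=0:; next aux becomes 33; next final value 165. price_opt: tot becomes 5; next (((b * tot) - abs(a)) > max(tot, a)) evaluates to false; next a becomes 2; next acc becomes 0; next at i=1:; next acc becomes -2; next at i=2:; next acc becomes -2; next aux becomes 1; next at i=0:; next aux becomes 5; next at j=0:; next aux becomes 17; next at i=1:; next aux becomes 21; next at j=0:; next aux becomes 33; next final value 165. Both give 165.
verdict: equivalent


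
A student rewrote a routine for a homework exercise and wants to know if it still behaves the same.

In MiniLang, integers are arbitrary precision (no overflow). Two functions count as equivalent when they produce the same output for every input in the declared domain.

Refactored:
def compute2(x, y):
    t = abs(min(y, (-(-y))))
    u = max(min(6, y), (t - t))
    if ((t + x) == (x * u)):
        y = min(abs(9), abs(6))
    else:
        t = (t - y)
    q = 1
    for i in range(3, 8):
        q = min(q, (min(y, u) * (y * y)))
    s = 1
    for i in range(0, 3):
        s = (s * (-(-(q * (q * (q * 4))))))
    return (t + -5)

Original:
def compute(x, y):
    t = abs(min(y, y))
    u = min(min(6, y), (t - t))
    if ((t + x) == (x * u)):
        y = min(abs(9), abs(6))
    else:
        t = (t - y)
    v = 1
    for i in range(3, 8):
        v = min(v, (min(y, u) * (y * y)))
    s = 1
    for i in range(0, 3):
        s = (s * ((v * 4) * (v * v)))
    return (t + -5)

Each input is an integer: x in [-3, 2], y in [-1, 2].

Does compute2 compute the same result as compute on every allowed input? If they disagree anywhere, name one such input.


Try x=-2, y=2.
compute: t becomes 2; next u becomes 0; next ((t + x) == (x * u)) evaluates to true; next y becomes 6; next v becomes 1; next at i=3:; next v becomes 0; next at i=4:; next v becomes 0; next at i=5:; next v becomes 0; next at i=6:; next v becomes 0; next at i=7:; next v becomes 0; next s becomes 1; next at i=0:; next s becomes 0; next at i=1:; next s becomes 0; next at i=2:; next s becomes 0; next final value -3
compute2: t becomes 2; next u becomes 2; next ((t + x) == (x * u)) evaluates to false; next t becomes 0; next q becomes 1; next at i=3:; next q becomes 1; next at i=4:; next q becomes 1; next at i=5:; next q becomes 1; next at i=6:; next q becomes 1; next at i=7:; next q becomes 1; next s becomes 1; next at i=0:; next s becomes 4; next at i=1:; next s becomes 16; next at i=2:; next s becomes 64; next final value -5
-3 against -5: the behavior changed.
verdict: not equivalent; witness: x=-2, y=2


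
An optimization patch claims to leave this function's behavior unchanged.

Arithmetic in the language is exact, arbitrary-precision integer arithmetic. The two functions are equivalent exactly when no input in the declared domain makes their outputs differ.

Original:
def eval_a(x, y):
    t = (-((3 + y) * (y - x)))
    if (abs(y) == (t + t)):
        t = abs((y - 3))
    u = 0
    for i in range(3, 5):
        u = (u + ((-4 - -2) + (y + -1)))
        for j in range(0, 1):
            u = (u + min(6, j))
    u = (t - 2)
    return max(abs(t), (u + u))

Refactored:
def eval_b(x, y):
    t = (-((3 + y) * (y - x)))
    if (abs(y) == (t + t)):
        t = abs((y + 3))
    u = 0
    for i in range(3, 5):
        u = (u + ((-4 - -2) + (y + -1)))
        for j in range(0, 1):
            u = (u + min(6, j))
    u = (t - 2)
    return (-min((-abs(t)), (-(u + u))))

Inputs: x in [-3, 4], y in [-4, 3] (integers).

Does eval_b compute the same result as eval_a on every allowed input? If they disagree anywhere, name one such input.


Not equivalent: x=-1, y=-2 separates them (6 vs 1).
eval_a: t = 1; (abs(y) == (t + t)) -> true; t = 5; u = 0; [i=3]; u = -5; [j=0]; u = -5; [i=4]; u = -10; [j=0]; u = -10; u = 3; return 6
eval_b: t = 1; (abs(y) == (t + t)) -> true; t = 1; u = 0; [i=3]; u = -5; [j=0]; u = -5; [i=4]; u = -10; [j=0]; u = -10; u = -1; return 1
verdict: not equivalent; witness: x=-1, y=-2


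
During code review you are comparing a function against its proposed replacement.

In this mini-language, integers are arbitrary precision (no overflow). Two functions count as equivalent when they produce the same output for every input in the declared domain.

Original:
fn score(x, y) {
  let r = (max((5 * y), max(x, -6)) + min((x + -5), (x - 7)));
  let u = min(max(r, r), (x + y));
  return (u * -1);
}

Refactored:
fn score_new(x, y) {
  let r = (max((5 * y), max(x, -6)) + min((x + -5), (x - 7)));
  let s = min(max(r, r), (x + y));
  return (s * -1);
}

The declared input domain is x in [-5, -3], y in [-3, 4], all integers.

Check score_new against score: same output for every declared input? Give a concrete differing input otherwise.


The two versions differ — the changes include local variable names differ.
One worked example (x=-3, y=2) — score: r=0, then u=-1, then returns 1; score_new: r=0, then s=-1, then returns 1; agreement on 1.
Across all 24 domain points the two functions coincide.
verdict: equivalent


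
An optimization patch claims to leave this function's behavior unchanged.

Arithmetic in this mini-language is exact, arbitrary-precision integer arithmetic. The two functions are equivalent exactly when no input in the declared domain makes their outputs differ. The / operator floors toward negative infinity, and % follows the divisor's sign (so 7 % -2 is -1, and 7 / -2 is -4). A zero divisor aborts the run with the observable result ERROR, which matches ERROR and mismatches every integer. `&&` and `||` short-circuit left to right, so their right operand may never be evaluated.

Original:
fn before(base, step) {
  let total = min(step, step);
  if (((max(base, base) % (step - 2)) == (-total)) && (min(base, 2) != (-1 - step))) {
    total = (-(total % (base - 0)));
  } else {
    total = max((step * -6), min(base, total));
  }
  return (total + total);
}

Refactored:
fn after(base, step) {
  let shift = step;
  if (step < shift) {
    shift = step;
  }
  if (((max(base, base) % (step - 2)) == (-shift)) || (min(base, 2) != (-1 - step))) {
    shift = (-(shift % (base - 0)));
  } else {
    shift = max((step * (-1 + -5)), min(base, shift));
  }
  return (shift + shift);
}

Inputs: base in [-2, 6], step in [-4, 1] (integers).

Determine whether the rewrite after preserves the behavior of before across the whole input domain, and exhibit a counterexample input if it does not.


Input base=-2, step=-4: 48 from before versus 0 from after.
verdict: not equivalent; witness: base=-2, step=-4


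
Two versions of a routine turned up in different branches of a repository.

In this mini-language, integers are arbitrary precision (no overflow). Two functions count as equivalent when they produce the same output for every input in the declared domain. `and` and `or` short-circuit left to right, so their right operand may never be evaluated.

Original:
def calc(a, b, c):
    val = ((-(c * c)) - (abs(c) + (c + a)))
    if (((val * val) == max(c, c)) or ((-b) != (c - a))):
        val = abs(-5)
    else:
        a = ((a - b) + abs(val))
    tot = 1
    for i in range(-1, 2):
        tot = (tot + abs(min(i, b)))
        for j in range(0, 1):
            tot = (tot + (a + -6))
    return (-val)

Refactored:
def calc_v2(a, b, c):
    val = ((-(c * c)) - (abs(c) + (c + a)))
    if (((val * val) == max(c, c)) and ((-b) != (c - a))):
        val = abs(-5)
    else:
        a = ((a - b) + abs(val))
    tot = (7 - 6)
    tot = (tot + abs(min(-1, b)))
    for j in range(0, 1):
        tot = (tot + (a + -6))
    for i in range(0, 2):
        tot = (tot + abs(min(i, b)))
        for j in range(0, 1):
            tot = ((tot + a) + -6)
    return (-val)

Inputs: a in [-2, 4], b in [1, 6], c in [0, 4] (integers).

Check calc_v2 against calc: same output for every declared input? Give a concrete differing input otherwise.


There is a counterexample at a=-2, b=1, c=0: -5 on one side, -2 on the other.
calc: val=2, then (((val * val) == max(c, c)) or ((-b) != (c - a))) is true, then val=5, then tot=1, then (i=-1), then tot=2, then (j=0), then tot=-6, then (i=0), then tot=-6, then (j=0), then tot=-14, then (i=1), then tot=-13, then (j=0), then tot=-21, then returns -5
calc_v2: val=2, then (((val * val) == max(c, c)) and ((-b) != (c - a))) is false, then a=-1, then tot=1, then tot=2, then (j=0), then tot=-5, then (i=0), then tot=-5, then (j=0), then tot=-12, then (i=1), then tot=-11, then (j=0), then tot=-18, then returns -2
verdict: not equivalent; witness: a=-2, b=1, c=0


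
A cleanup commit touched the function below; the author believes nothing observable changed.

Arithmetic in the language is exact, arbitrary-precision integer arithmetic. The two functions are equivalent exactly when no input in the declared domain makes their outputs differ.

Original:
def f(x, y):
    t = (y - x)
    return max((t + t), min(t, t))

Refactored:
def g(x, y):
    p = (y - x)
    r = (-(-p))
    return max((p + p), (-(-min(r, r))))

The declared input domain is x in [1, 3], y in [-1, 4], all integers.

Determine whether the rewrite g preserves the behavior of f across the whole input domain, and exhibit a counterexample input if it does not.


Comparing the listings, the differences include: local variable names differ; also statement counts differ.
Tracing x=2, y=4: f: t = 2; return 4 | g: p = 2; r = 2; return 4 — matching result 4.
Across all 18 domain points the two functions coincide.
verdict: equivalent


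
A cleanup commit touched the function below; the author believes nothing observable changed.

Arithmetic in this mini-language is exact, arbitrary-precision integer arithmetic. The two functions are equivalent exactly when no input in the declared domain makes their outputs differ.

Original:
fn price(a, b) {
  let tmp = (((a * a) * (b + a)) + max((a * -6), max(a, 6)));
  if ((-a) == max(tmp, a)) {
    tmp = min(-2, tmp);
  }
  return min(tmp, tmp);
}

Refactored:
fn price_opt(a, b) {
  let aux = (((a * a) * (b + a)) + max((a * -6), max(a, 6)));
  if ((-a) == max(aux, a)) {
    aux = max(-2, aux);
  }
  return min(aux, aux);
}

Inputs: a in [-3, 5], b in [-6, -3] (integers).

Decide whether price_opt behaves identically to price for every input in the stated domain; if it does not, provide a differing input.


Evaluate both at a=-1, b=-4.
price: tmp=1, then ((-a) == max(tmp, a)) is true, then tmp=-2, then returns -2
price_opt: aux=1, then ((-a) == max(aux, a)) is true, then aux=1, then returns 1
-2 != 1, so the rewrite changes behavior.
verdict: not equivalent; witness: a=-1, b=-4


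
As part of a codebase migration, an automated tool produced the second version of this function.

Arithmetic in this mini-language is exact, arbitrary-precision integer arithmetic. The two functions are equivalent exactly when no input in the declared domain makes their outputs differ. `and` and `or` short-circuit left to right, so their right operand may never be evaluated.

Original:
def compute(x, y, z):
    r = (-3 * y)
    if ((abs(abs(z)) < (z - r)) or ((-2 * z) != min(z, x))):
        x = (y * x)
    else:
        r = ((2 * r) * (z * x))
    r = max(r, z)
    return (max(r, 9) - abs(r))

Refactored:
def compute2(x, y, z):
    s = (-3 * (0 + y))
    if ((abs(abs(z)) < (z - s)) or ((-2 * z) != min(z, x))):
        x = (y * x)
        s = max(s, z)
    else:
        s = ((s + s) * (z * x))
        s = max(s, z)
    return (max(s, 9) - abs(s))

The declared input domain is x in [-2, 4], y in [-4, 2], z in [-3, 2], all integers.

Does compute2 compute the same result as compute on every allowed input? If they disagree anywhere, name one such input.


Reading the diff, among the changes: arithmetic usage differs; also constant usage differs; also min/max/abs usage differs; also statement counts differ; also local variable names differ.
One worked example (x=0, y=-3, z=1) — compute: r=9, then ((abs(abs(z)) < (z - r)) or ((-2 * z) != min(z, x))) is true, then x=0, then r=9, then returns 0; compute2: s=9, then ((abs(abs(z)) < (z - s)) or ((-2 * z) != min(z, x))) is true, then x=0, then s=9, then returns 0; agreement on 0.
Every one of the 294 inputs gives matching results.
verdict: equivalent


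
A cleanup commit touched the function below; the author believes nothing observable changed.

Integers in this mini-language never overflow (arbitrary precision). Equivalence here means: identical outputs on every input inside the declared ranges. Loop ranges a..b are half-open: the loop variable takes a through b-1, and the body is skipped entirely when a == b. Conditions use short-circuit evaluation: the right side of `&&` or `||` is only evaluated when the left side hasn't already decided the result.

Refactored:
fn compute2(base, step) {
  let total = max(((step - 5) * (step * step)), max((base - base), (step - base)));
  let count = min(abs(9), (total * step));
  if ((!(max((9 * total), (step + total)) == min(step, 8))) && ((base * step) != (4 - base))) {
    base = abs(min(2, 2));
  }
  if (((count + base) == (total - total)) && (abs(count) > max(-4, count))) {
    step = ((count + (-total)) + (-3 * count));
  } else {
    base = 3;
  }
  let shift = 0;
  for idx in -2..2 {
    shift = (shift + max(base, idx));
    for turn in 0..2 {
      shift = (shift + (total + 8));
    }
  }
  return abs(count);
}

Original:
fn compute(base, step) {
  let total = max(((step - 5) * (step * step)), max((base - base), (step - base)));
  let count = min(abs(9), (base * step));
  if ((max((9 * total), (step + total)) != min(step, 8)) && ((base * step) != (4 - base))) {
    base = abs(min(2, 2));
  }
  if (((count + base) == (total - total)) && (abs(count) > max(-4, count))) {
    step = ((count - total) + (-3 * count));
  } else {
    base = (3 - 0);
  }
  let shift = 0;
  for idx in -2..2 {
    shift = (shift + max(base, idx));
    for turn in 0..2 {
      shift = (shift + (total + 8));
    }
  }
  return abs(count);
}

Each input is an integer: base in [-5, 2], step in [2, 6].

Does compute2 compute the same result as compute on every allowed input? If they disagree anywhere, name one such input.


The rewrite breaks on base=-5, step=2, where the results are 10 and 9.
compute: total := 7 | count := -10 | ((max((9 * total), (step + total)) != min(step, 8)) && ((base * step) != (4 - base))): true | base := 2 | (((count + base) == (total - total)) && (abs(count) > max(-4, count))): false | base := 3 | shift := 0 | iter idx=-2: | shift := 3 | iter turn=0: | shift := 18 | iter turn=1: | shift := 33 | iter idx=-1: | shift := 36 | iter turn=0: | shift := 51 | iter turn=1: | shift := 66 | iter idx=0: | shift := 69 | iter turn=0: | shift := 84 | iter turn=1: | shift := 99 | iter idx=1: | shift := 102 | iter turn=0: | shift := 117 | iter turn=1: | shift := 132 | result 10
compute2: total := 7 | count := 9 | ((!(max((9 * total), (step + total)) == min(step, 8))) && ((base * step) != (4 - base))): true | base := 2 | (((count + base) == (total - total)) && (abs(count) > max(-4, count))): false | base := 3 | shift := 0 | iter idx=-2: | shift := 3 | iter turn=0: | shift := 18 | iter turn=1: | shift := 33 | iter idx=-1: | shift := 36 | iter turn=0: | shift := 51 | iter turn=1: | shift := 66 | iter idx=0: | shift := 69 | iter turn=0: | shift := 84 | iter turn=1: | shift := 99 | iter idx=1: | shift := 102 | iter turn=0: | shift := 117 | iter turn=1: | shift := 132 | result 9
verdict: not equivalent; witness: base=-5, step=2


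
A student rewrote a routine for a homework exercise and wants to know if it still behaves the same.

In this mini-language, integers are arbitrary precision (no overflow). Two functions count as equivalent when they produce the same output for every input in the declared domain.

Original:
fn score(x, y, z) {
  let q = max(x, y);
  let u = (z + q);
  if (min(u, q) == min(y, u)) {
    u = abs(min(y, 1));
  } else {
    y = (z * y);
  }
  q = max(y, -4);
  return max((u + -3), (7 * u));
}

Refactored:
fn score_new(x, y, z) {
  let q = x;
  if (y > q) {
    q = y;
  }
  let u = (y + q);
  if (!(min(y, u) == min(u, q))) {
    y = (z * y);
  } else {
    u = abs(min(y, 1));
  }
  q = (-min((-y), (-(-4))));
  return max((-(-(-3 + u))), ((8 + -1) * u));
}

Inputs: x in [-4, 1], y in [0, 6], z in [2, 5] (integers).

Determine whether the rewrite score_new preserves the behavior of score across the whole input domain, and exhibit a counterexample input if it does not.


Not equivalent: x=1, y=0, z=2 separates them (21 vs 7).
score: q := 1 | u := 3 | (min(u, q) == min(y, u)): false | y := 0 | q := 0 | result 21
score_new: q := 1 | (y > q): false | u := 1 | (!(min(y, u) == min(u, q))): true | y := 0 | q := 0 | result 7
verdict: not equivalent; witness: x=1, y=0, z=2


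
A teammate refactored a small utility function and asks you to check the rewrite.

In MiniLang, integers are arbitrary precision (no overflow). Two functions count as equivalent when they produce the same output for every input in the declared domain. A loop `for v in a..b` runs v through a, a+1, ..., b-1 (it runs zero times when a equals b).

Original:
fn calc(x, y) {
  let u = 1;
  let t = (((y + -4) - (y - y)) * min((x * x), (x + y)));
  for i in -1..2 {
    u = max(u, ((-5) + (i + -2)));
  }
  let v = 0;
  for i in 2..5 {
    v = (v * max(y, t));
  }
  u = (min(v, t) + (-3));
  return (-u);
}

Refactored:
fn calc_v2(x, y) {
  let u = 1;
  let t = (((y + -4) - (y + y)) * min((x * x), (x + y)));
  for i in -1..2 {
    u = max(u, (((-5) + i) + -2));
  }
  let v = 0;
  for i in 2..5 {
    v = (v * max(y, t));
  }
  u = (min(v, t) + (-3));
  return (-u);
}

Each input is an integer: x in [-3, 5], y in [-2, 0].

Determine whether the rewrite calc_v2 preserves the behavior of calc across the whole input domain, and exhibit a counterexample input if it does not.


There is a counterexample at x=2, y=-1: 8 on one side, 6 on the other.
calc: u = 1; t = -5; [i=-1]; u = 1; [i=0]; u = 1; [i=1]; u = 1; v = 0; [i=2]; v = 0; [i=3]; v = 0; [i=4]; v = 0; u = -8; return 8
calc_v2: u = 1; t = -3; [i=-1]; u = 1; [i=0]; u = 1; [i=1]; u = 1; v = 0; [i=2]; v = 0; [i=3]; v = 0; [i=4]; v = 0; u = -6; return 6
verdict: not equivalent; witness: x=2, y=-1


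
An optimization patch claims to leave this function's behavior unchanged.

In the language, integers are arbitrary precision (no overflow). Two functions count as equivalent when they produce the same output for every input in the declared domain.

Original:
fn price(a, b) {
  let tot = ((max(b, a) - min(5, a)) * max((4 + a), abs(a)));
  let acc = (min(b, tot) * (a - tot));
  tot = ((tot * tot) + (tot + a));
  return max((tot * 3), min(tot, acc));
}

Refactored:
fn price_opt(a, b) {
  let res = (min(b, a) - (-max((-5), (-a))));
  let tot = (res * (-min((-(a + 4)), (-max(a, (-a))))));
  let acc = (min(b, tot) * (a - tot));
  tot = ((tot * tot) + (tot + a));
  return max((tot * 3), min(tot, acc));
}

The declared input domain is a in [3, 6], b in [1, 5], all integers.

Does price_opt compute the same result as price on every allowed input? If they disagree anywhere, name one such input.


Take a=3, b=1.
price: tot = 0; acc = 0; tot = 3; return 9
price_opt: res = -2; tot = -14; acc = -238; tot = 185; return 555
9 and 555 differ, so these are not the same function on this domain.
verdict: not equivalent; witness: a=3, b=1


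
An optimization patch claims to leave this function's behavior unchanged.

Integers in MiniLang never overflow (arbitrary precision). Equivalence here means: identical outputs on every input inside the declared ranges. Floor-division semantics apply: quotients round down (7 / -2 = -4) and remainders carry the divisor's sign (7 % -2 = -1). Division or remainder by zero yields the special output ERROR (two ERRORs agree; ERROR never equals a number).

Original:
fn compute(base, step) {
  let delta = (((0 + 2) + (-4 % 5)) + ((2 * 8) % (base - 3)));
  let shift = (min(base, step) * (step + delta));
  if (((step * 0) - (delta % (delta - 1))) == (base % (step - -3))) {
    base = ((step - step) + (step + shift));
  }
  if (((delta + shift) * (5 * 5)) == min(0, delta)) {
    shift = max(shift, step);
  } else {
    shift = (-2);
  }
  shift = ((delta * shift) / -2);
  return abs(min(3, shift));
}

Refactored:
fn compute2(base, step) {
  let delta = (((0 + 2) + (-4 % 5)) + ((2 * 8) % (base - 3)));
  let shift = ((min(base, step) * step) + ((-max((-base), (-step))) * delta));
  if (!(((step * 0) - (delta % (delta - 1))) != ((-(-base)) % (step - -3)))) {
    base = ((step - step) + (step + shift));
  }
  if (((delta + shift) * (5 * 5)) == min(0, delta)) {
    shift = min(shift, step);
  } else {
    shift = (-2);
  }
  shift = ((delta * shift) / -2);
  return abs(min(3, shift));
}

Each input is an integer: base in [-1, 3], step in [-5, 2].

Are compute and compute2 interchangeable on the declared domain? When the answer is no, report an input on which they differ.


Try base=-1, step=0.
compute: delta = 3; shift = -3; (((step * 0) - (delta % (delta - 1))) == (base % (step - -3))) -> false; (((delta + shift) * (5 * 5)) == min(0, delta)) -> true; shift = 0; shift = 0; return 0
compute2: delta = 3; shift = -3; (!(((step * 0) - (delta % (delta - 1))) != ((-(-base)) % (step - -3)))) -> false; (((delta + shift) * (5 * 5)) == min(0, delta)) -> true; shift = -3; shift = 4; return 3
0 vs 3 — the two versions disagree here.
verdict: not equivalent; witness: base=-1, step=0


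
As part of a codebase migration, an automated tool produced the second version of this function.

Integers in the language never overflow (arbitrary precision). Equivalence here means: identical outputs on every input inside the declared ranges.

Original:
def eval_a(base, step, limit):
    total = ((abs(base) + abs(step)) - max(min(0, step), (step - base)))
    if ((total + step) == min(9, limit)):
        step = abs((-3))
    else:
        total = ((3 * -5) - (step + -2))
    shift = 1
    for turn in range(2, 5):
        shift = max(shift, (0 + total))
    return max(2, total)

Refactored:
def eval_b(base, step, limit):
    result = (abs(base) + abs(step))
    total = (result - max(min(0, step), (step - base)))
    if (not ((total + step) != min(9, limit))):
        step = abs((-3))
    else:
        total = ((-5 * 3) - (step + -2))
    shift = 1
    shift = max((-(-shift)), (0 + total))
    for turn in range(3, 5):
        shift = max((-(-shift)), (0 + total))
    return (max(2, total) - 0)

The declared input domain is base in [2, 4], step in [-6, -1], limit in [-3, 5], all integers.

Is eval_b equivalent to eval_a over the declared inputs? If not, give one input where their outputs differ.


Differences: comparison usage differs, and local variable names differ, and statement counts differ, and arithmetic usage differs, and constant usage differs, and loop structure differs, and boolean connective usage differs, and min/max/abs usage differs — yet all 162 inputs agree.
verdict: equivalent


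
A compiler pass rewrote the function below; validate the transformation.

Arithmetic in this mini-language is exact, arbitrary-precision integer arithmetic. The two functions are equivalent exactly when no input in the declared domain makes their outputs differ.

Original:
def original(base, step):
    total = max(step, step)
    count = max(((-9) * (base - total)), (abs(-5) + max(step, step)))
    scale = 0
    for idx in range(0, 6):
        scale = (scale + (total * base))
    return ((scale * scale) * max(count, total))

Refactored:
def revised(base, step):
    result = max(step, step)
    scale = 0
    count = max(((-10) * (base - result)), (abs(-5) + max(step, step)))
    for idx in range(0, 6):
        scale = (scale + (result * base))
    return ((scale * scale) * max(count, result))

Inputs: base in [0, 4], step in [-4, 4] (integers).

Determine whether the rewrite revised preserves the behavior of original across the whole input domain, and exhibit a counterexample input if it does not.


At base=1, step=2: original gives 1296, revised gives 1440.
verdict: not equivalent; witness: base=1, step=2


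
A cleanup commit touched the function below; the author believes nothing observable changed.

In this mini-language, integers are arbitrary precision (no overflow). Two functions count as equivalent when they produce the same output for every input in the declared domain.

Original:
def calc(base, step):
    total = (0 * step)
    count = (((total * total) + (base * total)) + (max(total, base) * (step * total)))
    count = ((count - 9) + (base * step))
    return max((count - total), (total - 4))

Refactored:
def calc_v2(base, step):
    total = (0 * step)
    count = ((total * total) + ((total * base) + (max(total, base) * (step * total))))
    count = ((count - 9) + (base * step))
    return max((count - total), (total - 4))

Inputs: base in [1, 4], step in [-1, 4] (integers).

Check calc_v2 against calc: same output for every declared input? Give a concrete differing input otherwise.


Differences: same computation, different form — yet all 24 inputs agree.
verdict: equivalent


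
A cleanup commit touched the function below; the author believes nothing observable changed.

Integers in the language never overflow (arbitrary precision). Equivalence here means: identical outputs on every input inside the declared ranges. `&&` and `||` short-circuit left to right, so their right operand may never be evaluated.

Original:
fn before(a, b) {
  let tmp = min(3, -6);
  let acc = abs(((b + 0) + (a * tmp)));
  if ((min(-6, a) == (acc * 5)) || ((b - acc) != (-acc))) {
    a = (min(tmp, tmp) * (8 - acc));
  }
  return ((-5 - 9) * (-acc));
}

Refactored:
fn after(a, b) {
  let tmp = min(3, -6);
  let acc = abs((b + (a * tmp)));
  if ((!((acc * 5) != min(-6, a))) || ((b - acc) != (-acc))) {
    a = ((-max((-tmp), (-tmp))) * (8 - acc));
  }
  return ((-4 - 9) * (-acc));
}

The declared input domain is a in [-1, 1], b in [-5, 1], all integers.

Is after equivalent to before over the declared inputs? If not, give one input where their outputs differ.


Run the pair on a=-1, b=-5.
before: tmp=-6, then acc=1, then ((min(-6, a) == (acc * 5)) || ((b - acc) != (-acc))) is true, then a=-42, then returns 14
after: tmp=-6, then acc=1, then ((!((acc * 5) != min(-6, a))) || ((b - acc) != (-acc))) is true, then a=-42, then returns 13
14 vs 13 — the two versions disagree here.
verdict: not equivalent; witness: a=-1, b=-5


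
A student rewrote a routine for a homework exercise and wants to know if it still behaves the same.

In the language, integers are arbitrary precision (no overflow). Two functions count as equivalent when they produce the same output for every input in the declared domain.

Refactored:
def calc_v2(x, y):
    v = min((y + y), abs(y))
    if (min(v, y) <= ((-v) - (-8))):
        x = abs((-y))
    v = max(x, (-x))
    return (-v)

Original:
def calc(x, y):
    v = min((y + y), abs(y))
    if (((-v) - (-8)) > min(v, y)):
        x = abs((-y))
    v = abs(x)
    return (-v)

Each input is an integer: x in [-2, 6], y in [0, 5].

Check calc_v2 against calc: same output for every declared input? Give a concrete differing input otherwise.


Consider the input x=-2, y=4.
calc: v := 4 | (((-v) - (-8)) > min(v, y)): false | v := 2 | result -2
calc_v2: v := 4 | (min(v, y) <= ((-v) - (-8))): true | x := 4 | v := 4 | result -4
-2 against -4: the behavior changed.
verdict: not equivalent; witness: x=-2, y=4


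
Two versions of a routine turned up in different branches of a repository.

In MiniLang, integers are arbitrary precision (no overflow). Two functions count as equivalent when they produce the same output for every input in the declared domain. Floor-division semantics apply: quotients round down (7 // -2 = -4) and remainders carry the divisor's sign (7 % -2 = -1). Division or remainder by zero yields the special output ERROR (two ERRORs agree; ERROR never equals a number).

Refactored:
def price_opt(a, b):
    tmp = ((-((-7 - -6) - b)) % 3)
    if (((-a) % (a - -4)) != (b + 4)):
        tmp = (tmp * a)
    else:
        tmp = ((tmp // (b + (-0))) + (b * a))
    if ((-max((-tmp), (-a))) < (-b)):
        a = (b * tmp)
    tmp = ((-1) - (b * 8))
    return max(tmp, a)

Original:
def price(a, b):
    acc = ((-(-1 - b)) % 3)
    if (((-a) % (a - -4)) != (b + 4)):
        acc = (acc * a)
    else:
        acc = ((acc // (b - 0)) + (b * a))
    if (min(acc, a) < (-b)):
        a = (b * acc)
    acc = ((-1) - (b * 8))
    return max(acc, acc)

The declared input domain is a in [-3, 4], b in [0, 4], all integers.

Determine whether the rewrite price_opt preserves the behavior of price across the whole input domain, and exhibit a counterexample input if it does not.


Take a=-3, b=0.
price: acc becomes 1; next (((-a) % (a - -4)) != (b + 4)) evaluates to true; next acc becomes -3; next (min(acc, a) < (-b)) evaluates to true; next a becomes 0; next acc becomes -1; next final value -1
price_opt: tmp becomes 1; next (((-a) % (a - -4)) != (b + 4)) evaluates to true; next tmp becomes -3; next ((-max((-tmp), (-a))) < (-b)) evaluates to true; next a becomes 0; next tmp becomes -1; next final value 0
-1 against 0: the behavior changed.
verdict: not equivalent; witness: a=-3, b=0


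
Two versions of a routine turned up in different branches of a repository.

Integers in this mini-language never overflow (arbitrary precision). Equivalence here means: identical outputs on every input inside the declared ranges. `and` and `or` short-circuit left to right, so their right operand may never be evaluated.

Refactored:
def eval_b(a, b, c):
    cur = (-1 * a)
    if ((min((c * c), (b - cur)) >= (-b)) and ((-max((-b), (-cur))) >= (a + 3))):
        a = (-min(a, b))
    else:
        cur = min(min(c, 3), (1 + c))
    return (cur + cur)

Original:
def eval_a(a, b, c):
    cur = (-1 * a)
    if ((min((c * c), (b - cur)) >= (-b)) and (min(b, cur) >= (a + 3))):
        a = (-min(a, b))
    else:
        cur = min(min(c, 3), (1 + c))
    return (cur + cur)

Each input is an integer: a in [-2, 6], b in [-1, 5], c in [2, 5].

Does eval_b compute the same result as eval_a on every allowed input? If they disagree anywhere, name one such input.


Side by side, the visible changes include: min/max/abs usage differs.
As a probe, take a=6, b=-1, c=2: eval_a runs cur=-6, then ((min((c * c), (b - cur)) >= (-b)) and (min(b, cur) >= (a + 3))) is false, then cur=2, then returns 4; eval_b runs cur=-6, then ((min((c * c), (b - cur)) >= (-b)) and ((-max((-b), (-cur))) >= (a + 3))) is false, then cur=2, then returns 4; both end at 4.
Across all 252 domain points the two functions coincide.
verdict: equivalent


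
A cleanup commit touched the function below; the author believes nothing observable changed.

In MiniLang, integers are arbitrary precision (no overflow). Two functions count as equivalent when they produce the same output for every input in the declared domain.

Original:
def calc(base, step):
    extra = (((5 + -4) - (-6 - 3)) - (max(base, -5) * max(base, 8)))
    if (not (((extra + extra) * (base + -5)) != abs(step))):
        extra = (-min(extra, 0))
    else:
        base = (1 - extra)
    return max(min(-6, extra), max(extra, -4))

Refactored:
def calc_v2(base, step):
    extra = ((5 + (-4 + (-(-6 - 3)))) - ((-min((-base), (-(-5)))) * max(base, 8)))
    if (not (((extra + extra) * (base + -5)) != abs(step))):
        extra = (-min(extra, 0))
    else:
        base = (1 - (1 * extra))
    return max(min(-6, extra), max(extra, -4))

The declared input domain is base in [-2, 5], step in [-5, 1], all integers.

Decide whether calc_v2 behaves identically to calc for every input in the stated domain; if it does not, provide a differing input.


Equivalent — the differences include arithmetic usage differs, constant usage differs, min/max/abs usage differs, yet no declared input distinguishes the two.
Spot check at base=4, step=-5 — calc: extra becomes -22; next (not (((extra + extra) * (base + -5)) != abs(step))) evaluates to false; next base becomes 23; next final value -4. calc_v2: extra becomes -22; next (not (((extra + extra) * (base + -5)) != abs(step))) evaluates to false; next base becomes 23; next final value -4. Both give -4.
An exhaustive pass over the 56 declared inputs shows identical outputs.
verdict: equivalent


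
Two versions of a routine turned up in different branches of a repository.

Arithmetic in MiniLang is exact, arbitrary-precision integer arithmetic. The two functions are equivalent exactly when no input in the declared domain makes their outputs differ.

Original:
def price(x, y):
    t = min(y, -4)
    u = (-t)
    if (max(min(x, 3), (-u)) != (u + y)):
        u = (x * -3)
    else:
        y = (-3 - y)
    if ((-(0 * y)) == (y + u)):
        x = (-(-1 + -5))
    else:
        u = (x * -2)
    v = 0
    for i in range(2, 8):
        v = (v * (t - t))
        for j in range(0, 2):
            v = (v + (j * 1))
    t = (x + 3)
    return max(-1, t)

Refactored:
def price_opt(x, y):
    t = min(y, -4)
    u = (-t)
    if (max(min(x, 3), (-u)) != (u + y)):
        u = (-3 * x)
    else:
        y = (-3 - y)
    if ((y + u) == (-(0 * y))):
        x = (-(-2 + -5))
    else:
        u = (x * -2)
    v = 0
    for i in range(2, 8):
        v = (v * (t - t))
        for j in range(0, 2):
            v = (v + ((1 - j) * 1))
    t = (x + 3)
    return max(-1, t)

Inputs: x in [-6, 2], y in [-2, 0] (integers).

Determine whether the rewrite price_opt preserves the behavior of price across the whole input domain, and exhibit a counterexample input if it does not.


The rewrite breaks on x=0, y=0, where the results are 9 and 10.
price: t becomes -4; next u becomes 4; next (max(min(x, 3), (-u)) != (u + y)) evaluates to true; next u becomes 0; next ((-(0 * y)) == (y + u)) evaluates to true; next x becomes 6; next v becomes 0; next at i=2:; next v becomes 0; next at j=0:; next v becomes 0; next at j=1:; next v becomes 1; next at i=3:; next v becomes 0; next at j=0:; next v becomes 0; next at j=1:; next v becomes 1; next at i=4:; next v becomes 0; next at j=0:; next v becomes 0; next at j=1:; next v becomes 1; next at i=5:; next v becomes 0; next at j=0:; next v becomes 0; next at j=1:; next v becomes 1; next at i=6:; next v becomes 0; next at j=0:; next v becomes 0; next at j=1:; next v becomes 1; next at i=7:; next v becomes 0; next at j=0:; next v becomes 0; next at j=1:; next v becomes 1; next t becomes 9; next final value 9
price_opt: t becomes -4; next u becomes 4; next (max(min(x, 3), (-u)) != (u + y)) evaluates to true; next u becomes 0; next ((y + u) == (-(0 * y))) evaluates to true; next x becomes 7; next v becomes 0; next at i=2:; next v becomes 0; next at j=0:; next v becomes 1; next at j=1:; next v becomes 1; next at i=3:; next v becomes 0; next at j=0:; next v becomes 1; next at j=1:; next v becomes 1; next at i=4:; next v becomes 0; next at j=0:; next v becomes 1; next at j=1:; next v becomes 1; next at i=5:; next v becomes 0; next at j=0:; next v becomes 1; next at j=1:; next v becomes 1; next at i=6:; next v becomes 0; next at j=0:; next v becomes 1; next at j=1:; next v becomes 1; next at i=7:; next v becomes 0; next at j=0:; next v becomes 1; next at j=1:; next v becomes 1; next t becomes 10; next final value 10
verdict: not equivalent; witness: x=0, y=0
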